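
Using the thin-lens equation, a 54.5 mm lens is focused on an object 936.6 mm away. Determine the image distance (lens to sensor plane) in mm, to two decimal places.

1/dᵢ = 1/f − 1/dₒ = 1/54.5 − 1/936.6 = 0.0172809 mm⁻¹.
dᵢ = 1/0.0172809 ≈ 57.8672 mm.

57.87 mm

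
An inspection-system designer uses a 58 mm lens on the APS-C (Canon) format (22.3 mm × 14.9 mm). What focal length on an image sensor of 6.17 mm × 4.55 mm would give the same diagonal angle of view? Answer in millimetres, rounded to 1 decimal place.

16.6 mm

Sensor diagonal = √(22.3² + 14.9²) = √719.3000 ≈ 26.8198 mm.
Sensor diagonal = √(6.17² + 4.55²) = √58.7714 ≈ 7.6663 mm.
Equal angle of view means equal diagonal/f ratio, so f₂ = f₁ · (diagonal₂/diagonal₁) = 58 × 7.6663/26.8198.
f₂ = 58 × 0.28584 ≈ 16.579 mm.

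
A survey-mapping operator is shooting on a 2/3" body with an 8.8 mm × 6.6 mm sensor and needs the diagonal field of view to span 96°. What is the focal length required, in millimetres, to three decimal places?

4.952 mm

Sensor diagonal = √(8.8² + 6.6²) = √121.0000 ≈ 11.0000 mm.
From α = 2·arctan(d/2f) we get f = d / (2·tan(α/2)).
With d = 11.0000 mm and α/2 = 48°, tan(α/2) ≈ 1.11061, so f ≈ 11.0000 / 2.22123 ≈ 4.9522 mm.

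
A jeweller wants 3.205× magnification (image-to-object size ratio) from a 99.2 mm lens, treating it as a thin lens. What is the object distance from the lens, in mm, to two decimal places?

130.15 mm

With m = dᵢ/dₒ and 1/f = 1/dₒ + 1/dᵢ, substituting dᵢ = m·dₒ gives 1/f = (1 + 1/m)/dₒ, hence dₒ = f·(1 + 1/m).
dₒ = 99.2 × (1 + 1/3.205) = 99.2 × 1.31201 ≈ 130.152 mm.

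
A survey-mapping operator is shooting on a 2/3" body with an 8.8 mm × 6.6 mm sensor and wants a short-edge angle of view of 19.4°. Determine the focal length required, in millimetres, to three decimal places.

19.306 mm

From α = 2·arctan(h/2f) we get f = h / (2·tan(α/2)).
With h = 6.6 mm and α/2 = 9.7°, tan(α/2) ≈ 0.17093, so f ≈ 6.6 / 0.34187 ≈ 19.3058 mm.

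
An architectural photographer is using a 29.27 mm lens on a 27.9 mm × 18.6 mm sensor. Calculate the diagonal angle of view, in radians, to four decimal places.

Sensor diagonal = √(27.9² + 18.6²) = √1124.3700 ≈ 33.5316 mm.
Angle of view α = 2·arctan(d/2f) with d = 33.5316 mm and f = 29.27 mm.
d/2f = 0.57280; arctan(0.57280) ≈ 0.5202 rad, so α ≈ 1.0404 rad.

1.0404 rad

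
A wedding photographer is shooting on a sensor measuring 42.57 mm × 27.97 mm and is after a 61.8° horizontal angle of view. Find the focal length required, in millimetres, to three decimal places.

From α = 2·arctan(w/2f) we get f = w / (2·tan(α/2)).
With w = 42.57 mm and α/2 = 30.9°, tan(α/2) ≈ 0.59849, so f ≈ 42.57 / 1.19698 ≈ 35.5646 mm.

35.565 mm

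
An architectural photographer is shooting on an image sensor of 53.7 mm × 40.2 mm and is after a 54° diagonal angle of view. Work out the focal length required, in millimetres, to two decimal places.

Sensor diagonal = √(53.7² + 40.2²) = √4499.7300 ≈ 67.0800 mm.
From α = 2·arctan(d/2f) we get f = d / (2·tan(α/2)).
With d = 67.0800 mm and α/2 = 27°, tan(α/2) ≈ 0.50953, so f ≈ 67.0800 / 1.01905 ≈ 65.8260 mm.

65.83 mm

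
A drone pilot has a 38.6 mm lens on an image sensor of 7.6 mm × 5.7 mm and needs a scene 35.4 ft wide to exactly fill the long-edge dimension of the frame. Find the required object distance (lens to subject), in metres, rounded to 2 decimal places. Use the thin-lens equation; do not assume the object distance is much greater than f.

W: 35.4 ft × 304.8 mm/ft = 10789.92 mm.
Magnification m = w/W = dᵢ/dₒ; combined with 1/f = 1/dₒ + 1/dᵢ this gives dₒ = f·(1 + W/w).
dₒ = 38.6 mm × (1 + 10789.9/7.6) = 38.6 × 1420.7263 ≈ 54840.034 mm = 54.84 m.

54.84 m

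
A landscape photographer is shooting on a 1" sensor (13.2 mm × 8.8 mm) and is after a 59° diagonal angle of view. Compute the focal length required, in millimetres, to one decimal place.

14.0 mm

Sensor diagonal = √(13.2² + 8.8²) = √251.6800 ≈ 15.8644 mm.
From α = 2·arctan(d/2f) we get f = d / (2·tan(α/2)).
With d = 15.8644 mm and α/2 = 29.5°, tan(α/2) ≈ 0.56577, so f ≈ 15.8644 / 1.13155 ≈ 14.0201 mm.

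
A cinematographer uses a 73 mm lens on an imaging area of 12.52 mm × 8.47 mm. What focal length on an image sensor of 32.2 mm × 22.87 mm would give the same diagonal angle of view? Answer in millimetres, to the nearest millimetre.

Sensor diagonal = √(12.52² + 8.47²) = √228.4913 ≈ 15.1159 mm.
Sensor diagonal = √(32.2² + 22.87²) = √1559.8769 ≈ 39.4953 mm.
Equal angle of view means equal diagonal/f ratio, so f₂ = f₁ · (diagonal₂/diagonal₁) = 73 × 39.4953/15.1159.
f₂ = 73 × 2.61283 ≈ 190.736 mm.

191 mm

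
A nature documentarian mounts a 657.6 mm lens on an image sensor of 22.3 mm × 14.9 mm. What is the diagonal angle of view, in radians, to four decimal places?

Sensor diagonal = √(22.3² + 14.9²) = √719.3000 ≈ 26.8198 mm.
Angle of view α = 2·arctan(d/2f) with d = 26.8198 mm and f = 657.6 mm.
d/2f = 0.02039; arctan(0.02039) ≈ 0.0204 rad, so α ≈ 0.0408 rad.

0.0408 rad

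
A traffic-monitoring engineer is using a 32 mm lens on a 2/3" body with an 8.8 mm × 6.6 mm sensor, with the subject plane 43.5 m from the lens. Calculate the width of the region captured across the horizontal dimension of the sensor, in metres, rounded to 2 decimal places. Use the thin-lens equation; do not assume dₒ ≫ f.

11.95 m

dₒ: 43.5 m = 43500 mm.
Similar triangles through the lens centre give W/dₒ = w/dᵢ; with 1/f = 1/dₒ + 1/dᵢ this gives W = w·(dₒ − f)/f.
W = 8.8 mm × (43500 − 32) / 32 = 8.8 × 1358.3750 ≈ 11953.700 mm = 11.9537 m.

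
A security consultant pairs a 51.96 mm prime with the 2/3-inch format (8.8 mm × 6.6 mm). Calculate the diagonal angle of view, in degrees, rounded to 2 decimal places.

Sensor diagonal = √(8.8² + 6.6²) = √121.0000 ≈ 11.0000 mm.
Angle of view α = 2·arctan(d/2f) with d = 11.0000 mm and f = 51.96 mm.
d/2f = 0.10585; arctan(0.10585) ≈ 6.0423°, so α ≈ 12.0846°.

12.08°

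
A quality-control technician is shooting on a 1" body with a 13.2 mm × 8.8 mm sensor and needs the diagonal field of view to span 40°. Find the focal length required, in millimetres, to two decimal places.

21.79 mm

Sensor diagonal = √(13.2² + 8.8²) = √251.6800 ≈ 15.8644 mm.
From α = 2·arctan(d/2f) we get f = d / (2·tan(α/2)).
With d = 15.8644 mm and α/2 = 20°, tan(α/2) ≈ 0.36397, so f ≈ 15.8644 / 0.72794 ≈ 21.7936 mm.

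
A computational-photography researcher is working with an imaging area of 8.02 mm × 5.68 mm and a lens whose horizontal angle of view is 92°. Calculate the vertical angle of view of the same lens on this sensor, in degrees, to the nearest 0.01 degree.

From the horizontal AOV: f = 8.02 / (2·tan(46°)) = 8.02 / 2.07106 ≈ 3.8724 mm.
Vertical AOV = 2·arctan(5.68 / (2 × 3.8724)) = 2·arctan(0.73339) ≈ 72.5121°.

72.51°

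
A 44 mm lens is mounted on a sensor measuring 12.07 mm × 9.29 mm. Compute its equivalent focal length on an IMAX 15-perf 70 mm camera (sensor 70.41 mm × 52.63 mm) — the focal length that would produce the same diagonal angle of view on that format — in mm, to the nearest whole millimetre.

Sensor diagonal = √(12.07² + 9.29²) = √231.9890 ≈ 15.2312 mm.
Sensor diagonal = √(70.41² + 52.63²) = √7727.4850 ≈ 87.9061 mm.
Equal angle of view means equal diagonal/f ratio, so f₂ = f₁ · (diagonal₂/diagonal₁) = 44 × 87.9061/15.2312.
f₂ = 44 × 5.77146 ≈ 253.944 mm.

254 mm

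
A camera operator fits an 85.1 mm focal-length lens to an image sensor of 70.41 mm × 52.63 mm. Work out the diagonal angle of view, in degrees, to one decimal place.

Sensor diagonal = √(70.41² + 52.63²) = √7727.4850 ≈ 87.9061 mm.
Angle of view α = 2·arctan(d/2f) with d = 87.9061 mm and f = 85.1 mm.
d/2f = 0.51649; arctan(0.51649) ≈ 27.3158°, so α ≈ 54.6315°.

54.6°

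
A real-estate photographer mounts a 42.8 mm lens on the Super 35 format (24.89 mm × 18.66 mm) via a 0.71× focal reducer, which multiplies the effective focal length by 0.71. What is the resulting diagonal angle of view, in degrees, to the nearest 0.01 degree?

54.21°

Effective focal length f = 42.8 × 0.71 = 30.388 mm.
Sensor diagonal = √(24.89² + 18.66²) = √967.7077 ≈ 31.1080 mm.
α = 2·arctan(31.108 / (2 × 30.388)) = 2·arctan(0.51185) ≈ 54.2110°.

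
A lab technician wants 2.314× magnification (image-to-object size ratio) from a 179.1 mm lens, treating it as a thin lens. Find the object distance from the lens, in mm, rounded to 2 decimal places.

With m = dᵢ/dₒ and 1/f = 1/dₒ + 1/dᵢ, substituting dᵢ = m·dₒ gives 1/f = (1 + 1/m)/dₒ, hence dₒ = f·(1 + 1/m).
dₒ = 179.1 × (1 + 1/2.314) = 179.1 × 1.43215 ≈ 256.498 mm.

256.50 mm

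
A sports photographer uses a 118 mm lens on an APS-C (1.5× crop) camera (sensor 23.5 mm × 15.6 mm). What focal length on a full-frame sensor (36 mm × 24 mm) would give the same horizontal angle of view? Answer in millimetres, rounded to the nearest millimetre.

Equal angle of view means equal width/f ratio, so f₂ = f₁ · (width₂/width₁) = 118 × 36/23.5.
f₂ = 118 × 1.53191 ≈ 180.766 mm.

181 mm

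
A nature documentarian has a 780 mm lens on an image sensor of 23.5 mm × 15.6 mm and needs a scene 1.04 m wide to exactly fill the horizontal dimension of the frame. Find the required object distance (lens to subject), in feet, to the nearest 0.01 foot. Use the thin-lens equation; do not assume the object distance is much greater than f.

115.81 ft

W: 1.04 m = 1040 mm.
Magnification m = w/W = dᵢ/dₒ; combined with 1/f = 1/dₒ + 1/dᵢ this gives dₒ = f·(1 + W/w).
dₒ = 780 mm × (1 + 1040/23.5) = 780 × 45.2553 ≈ 35299.149 mm = 35299.149/304.8 ft = 115.811 ft.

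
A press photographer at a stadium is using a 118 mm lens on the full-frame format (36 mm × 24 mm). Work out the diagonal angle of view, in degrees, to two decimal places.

20.78°

Sensor diagonal = √(36² + 24²) = √1872.0000 ≈ 43.2666 mm.
Angle of view α = 2·arctan(d/2f) with d = 43.2666 mm and f = 118 mm.
d/2f = 0.18333; arctan(0.18333) ≈ 10.3888°, so α ≈ 20.7777°.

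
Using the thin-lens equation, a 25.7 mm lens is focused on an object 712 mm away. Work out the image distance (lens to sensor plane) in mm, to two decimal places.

1/dᵢ = 1/f − 1/dₒ = 1/25.7 − 1/712 = 0.0375060 mm⁻¹.
dᵢ = 1/0.0375060 ≈ 26.6624 mm.

26.66 mm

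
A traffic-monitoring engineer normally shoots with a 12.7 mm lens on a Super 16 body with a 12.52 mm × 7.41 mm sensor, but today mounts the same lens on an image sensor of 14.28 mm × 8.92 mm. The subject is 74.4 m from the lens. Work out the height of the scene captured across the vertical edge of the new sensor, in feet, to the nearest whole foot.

The focal length stays 12.7 mm; the relevant sensor dimension is now h = 8.92 mm. Object distance dₒ = 74.4 m = 74400 mm.
Thin-lens field height W = h·(dₒ − f)/f = 8.92 × (74400 − 12.7)/12.7 ≈ 52246.828 mm = 52246.828/304.8 ft = 171.413 ft.

171 ft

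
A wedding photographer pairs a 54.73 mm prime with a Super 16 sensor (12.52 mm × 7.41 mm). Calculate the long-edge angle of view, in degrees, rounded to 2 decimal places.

13.05°

Angle of view α = 2·arctan(w/2f) with w = 12.52 mm and f = 54.73 mm.
w/2f = 0.11438; arctan(0.11438) ≈ 6.5251°, so α ≈ 13.0502°.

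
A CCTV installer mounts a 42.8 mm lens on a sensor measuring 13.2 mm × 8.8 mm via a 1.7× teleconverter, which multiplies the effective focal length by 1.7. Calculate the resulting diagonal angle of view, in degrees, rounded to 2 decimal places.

Effective focal length f = 42.8 × 1.7 = 72.76 mm.
Sensor diagonal = √(13.2² + 8.8²) = √251.6800 ≈ 15.8644 mm.
α = 2·arctan(15.864 / (2 × 72.76)) = 2·arctan(0.10902) ≈ 12.4435°.

12.44°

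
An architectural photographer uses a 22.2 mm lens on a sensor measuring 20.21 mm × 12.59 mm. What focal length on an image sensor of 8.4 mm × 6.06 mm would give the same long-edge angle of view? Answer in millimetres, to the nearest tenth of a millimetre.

9.2 mm

Equal angle of view means equal width/f ratio, so f₂ = f₁ · (width₂/width₁) = 22.2 × 8.4/20.21.
f₂ = 22.2 × 0.41564 ≈ 9.227 mm.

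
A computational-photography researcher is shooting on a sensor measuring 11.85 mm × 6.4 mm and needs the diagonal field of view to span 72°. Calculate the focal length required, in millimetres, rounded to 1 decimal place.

9.3 mm

Sensor diagonal = √(11.85² + 6.4²) = √181.3825 ≈ 13.4678 mm.
From α = 2·arctan(d/2f) we get f = d / (2·tan(α/2)).
With d = 13.4678 mm and α/2 = 36°, tan(α/2) ≈ 0.72654, so f ≈ 13.4678 / 1.45309 ≈ 9.2684 mm.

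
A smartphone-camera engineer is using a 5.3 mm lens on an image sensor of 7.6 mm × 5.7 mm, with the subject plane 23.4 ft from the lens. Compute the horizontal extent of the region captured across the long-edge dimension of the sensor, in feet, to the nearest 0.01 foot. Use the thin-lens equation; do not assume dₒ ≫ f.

dₒ: 23.4 ft × 304.8 mm/ft = 7132.32 mm.
Similar triangles through the lens centre give W/dₒ = w/dᵢ; with 1/f = 1/dₒ + 1/dᵢ this gives W = w·(dₒ − f)/f.
W = 7.6 mm × (7132.32 − 5.3) / 5.3 = 7.6 × 1344.7207 ≈ 10219.877 mm = 10219.877/304.8 ft = 33.5298 ft.

33.53 ft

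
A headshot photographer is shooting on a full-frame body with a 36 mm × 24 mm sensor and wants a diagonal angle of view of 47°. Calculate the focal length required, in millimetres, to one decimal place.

Sensor diagonal = √(36² + 24²) = √1872.0000 ≈ 43.2666 mm.
From α = 2·arctan(d/2f) we get f = d / (2·tan(α/2)).
With d = 43.2666 mm and α/2 = 23.5°, tan(α/2) ≈ 0.43481, so f ≈ 43.2666 / 0.86962 ≈ 49.7532 mm.

49.8 mm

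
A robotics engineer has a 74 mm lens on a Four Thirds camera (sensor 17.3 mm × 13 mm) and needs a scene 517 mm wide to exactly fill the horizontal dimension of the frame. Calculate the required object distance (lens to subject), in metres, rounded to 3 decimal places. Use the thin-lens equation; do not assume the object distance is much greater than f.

Magnification m = w/W = dᵢ/dₒ; combined with 1/f = 1/dₒ + 1/dᵢ this gives dₒ = f·(1 + W/w).
dₒ = 74 mm × (1 + 517/17.3) = 74 × 30.8844 ≈ 2285.445 mm = 2.28545 m.

2.285 m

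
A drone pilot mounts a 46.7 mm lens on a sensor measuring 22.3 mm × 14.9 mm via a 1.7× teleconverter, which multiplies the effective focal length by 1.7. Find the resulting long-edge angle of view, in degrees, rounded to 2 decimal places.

15.99°

Effective focal length f = 46.7 × 1.7 = 79.39 mm.
α = 2·arctan(22.3 / (2 × 79.39)) = 2·arctan(0.14045) ≈ 15.9893°.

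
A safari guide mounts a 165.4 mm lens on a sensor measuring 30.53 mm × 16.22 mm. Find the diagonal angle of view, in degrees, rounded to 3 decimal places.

Sensor diagonal = √(30.53² + 16.22²) = √1195.1693 ≈ 34.5712 mm.
Angle of view α = 2·arctan(d/2f) with d = 34.5712 mm and f = 165.4 mm.
d/2f = 0.10451; arctan(0.10451) ≈ 5.9662°, so α ≈ 11.9324°.

11.932°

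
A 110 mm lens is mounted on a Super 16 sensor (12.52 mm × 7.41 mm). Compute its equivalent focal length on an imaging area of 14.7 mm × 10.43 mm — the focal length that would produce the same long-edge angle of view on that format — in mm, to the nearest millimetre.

129 mm

Equal angle of view means equal width/f ratio, so f₂ = f₁ · (width₂/width₁) = 110 × 14.7/12.52.
f₂ = 110 × 1.17412 ≈ 129.153 mm.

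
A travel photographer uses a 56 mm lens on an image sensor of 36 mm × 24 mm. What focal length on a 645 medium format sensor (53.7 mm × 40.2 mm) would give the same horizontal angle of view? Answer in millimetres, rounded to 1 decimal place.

83.5 mm

Equal angle of view means equal width/f ratio, so f₂ = f₁ · (width₂/width₁) = 56 × 53.7/36.
f₂ = 56 × 1.49167 ≈ 83.533 mm.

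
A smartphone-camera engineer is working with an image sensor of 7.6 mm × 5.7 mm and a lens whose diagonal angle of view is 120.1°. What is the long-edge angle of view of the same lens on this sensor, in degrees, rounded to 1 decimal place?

108.5°

Sensor diagonal = √(7.6² + 5.7²) = √90.2500 ≈ 9.5000 mm.
From the diagonal AOV: f = 9.5000 / (2·tan(60.05°)) = 9.5000 / 3.47109 ≈ 2.7369 mm.
Long-edge AOV = 2·arctan(7.6 / (2 × 2.7369)) = 2·arctan(1.38844) ≈ 108.4746°.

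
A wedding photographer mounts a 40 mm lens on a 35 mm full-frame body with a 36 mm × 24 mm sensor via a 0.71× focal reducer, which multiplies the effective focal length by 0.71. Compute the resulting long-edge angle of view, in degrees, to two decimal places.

64.73°

Effective focal length f = 40 × 0.71 = 28.4 mm.
α = 2·arctan(36 / (2 × 28.4)) = 2·arctan(0.63380) ≈ 64.7333°.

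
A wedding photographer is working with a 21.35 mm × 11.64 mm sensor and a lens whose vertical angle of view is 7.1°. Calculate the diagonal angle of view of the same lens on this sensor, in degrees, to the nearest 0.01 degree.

14.77°

From the vertical AOV: f = 11.64 / (2·tan(3.55°)) = 11.64 / 0.12408 ≈ 93.8126 mm.
Sensor diagonal = √(21.35² + 11.64²) = √591.3121 ≈ 24.3169 mm.
Diagonal AOV = 2·arctan(24.3169 / (2 × 93.8126)) = 2·arctan(0.12960) ≈ 14.7692°.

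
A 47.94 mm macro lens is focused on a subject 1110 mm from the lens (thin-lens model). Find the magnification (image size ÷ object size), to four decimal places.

Thin lens: 1/f = 1/dₒ + 1/dᵢ → 1/dᵢ = 1/47.94 − 1/1110 = 0.0199585 mm⁻¹, so dᵢ ≈ 50.1039 mm.
Magnification m = dᵢ/dₒ = 50.1039/1110 ≈ 0.04514.

0.0451×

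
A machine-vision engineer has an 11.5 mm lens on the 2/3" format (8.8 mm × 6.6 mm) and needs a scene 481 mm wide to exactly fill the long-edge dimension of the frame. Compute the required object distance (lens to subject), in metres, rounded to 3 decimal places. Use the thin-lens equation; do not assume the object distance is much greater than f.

Magnification m = w/W = dᵢ/dₒ; combined with 1/f = 1/dₒ + 1/dᵢ this gives dₒ = f·(1 + W/w).
dₒ = 11.5 mm × (1 + 481/8.8) = 11.5 × 55.6591 ≈ 640.080 mm = 0.64008 m.

0.640 m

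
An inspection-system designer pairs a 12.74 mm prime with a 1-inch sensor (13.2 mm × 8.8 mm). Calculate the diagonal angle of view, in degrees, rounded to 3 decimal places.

63.815°

Sensor diagonal = √(13.2² + 8.8²) = √251.6800 ≈ 15.8644 mm.
Angle of view α = 2·arctan(d/2f) with d = 15.8644 mm and f = 12.74 mm.
d/2f = 0.62262; arctan(0.62262) ≈ 31.9073°, so α ≈ 63.8147°.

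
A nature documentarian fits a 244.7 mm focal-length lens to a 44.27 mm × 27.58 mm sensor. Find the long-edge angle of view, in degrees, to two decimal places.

Angle of view α = 2·arctan(w/2f) with w = 44.27 mm and f = 244.7 mm.
w/2f = 0.09046; arctan(0.09046) ≈ 5.1688°, so α ≈ 10.3376°.

10.34°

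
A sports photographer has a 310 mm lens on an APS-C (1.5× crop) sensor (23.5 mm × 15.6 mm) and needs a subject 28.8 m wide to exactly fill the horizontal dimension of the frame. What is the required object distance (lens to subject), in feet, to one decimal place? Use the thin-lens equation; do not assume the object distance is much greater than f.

W: 28.8 m = 28800 mm.
Magnification m = w/W = dᵢ/dₒ; combined with 1/f = 1/dₒ + 1/dᵢ this gives dₒ = f·(1 + W/w).
dₒ = 310 mm × (1 + 28800/23.5) = 310 × 1226.5319 ≈ 380224.894 mm = 380224.894/304.8 ft = 1247.46 ft.

1247.5 ft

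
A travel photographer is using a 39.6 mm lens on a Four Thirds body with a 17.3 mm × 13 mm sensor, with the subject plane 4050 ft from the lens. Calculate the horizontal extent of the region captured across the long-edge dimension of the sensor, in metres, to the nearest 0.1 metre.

539.3 m

dₒ: 4050 ft × 304.8 mm/ft = 1234439.96 mm.
Similar triangles through the lens centre give W/dₒ = w/dᵢ; with 1/f = 1/dₒ + 1/dᵢ this gives W = w·(dₒ − f)/f.
W = 17.3 mm × (1.23444e+06 − 39.6) / 39.6 = 17.3 × 31171.7263 ≈ 539270.865 mm = 539.271 m.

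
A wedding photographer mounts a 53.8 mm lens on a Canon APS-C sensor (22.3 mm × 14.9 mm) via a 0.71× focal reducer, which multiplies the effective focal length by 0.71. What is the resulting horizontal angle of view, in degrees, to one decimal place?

32.5°

Effective focal length f = 53.8 × 0.71 = 38.198 mm.
α = 2·arctan(22.3 / (2 × 38.198)) = 2·arctan(0.29190) ≈ 32.5451°.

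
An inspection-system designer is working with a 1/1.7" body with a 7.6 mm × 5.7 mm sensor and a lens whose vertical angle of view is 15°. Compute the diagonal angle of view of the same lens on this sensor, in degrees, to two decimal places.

24.75°

From the vertical AOV: f = 5.7 / (2·tan(7.5°)) = 5.7 / 0.26330 ≈ 21.6479 mm.
Sensor diagonal = √(7.6² + 5.7²) = √90.2500 ≈ 9.5000 mm.
Diagonal AOV = 2·arctan(9.5000 / (2 × 21.6479)) = 2·arctan(0.21942) ≈ 24.7515°.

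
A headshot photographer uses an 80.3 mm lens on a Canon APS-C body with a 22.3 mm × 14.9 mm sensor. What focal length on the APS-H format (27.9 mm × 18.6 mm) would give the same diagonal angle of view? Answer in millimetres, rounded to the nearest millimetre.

Sensor diagonal = √(22.3² + 14.9²) = √719.3000 ≈ 26.8198 mm.
Sensor diagonal = √(27.9² + 18.6²) = √1124.3700 ≈ 33.5316 mm.
Equal angle of view means equal diagonal/f ratio, so f₂ = f₁ · (diagonal₂/diagonal₁) = 80.3 × 33.5316/26.8198.
f₂ = 80.3 × 1.25026 ≈ 100.396 mm.

100 mm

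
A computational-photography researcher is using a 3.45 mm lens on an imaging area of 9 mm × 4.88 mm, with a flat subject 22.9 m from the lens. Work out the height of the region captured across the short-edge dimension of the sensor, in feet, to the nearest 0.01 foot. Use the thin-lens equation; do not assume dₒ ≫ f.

dₒ: 22.9 m = 22900 mm.
Similar triangles through the lens centre give W/dₒ = h/dᵢ; with 1/f = 1/dₒ + 1/dᵢ this gives W = h·(dₒ − f)/f.
W = 4.88 mm × (22900 − 3.45) / 3.45 = 4.88 × 6636.6812 ≈ 32387.004 mm = 32387.004/304.8 ft = 106.257 ft.

106.26 ft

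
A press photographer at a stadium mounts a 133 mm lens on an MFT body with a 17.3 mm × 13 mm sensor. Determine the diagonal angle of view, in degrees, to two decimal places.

9.30°

Sensor diagonal = √(17.3² + 13²) = √468.2900 ≈ 21.6400 mm.
Angle of view α = 2·arctan(d/2f) with d = 21.6400 mm and f = 133 mm.
d/2f = 0.08135; arctan(0.08135) ≈ 4.6510°, so α ≈ 9.3019°.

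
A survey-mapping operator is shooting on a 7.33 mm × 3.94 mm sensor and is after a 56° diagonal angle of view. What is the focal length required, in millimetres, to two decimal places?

7.83 mm

Sensor diagonal = √(7.33² + 3.94²) = √69.2525 ≈ 8.3218 mm.
From α = 2·arctan(d/2f) we get f = d / (2·tan(α/2)).
With d = 8.3218 mm and α/2 = 28°, tan(α/2) ≈ 0.53171, so f ≈ 8.3218 / 1.06342 ≈ 7.8255 mm.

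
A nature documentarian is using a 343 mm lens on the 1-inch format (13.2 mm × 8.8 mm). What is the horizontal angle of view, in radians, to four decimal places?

0.0385 rad

Angle of view α = 2·arctan(w/2f) with w = 13.2 mm and f = 343 mm.
w/2f = 0.01924; arctan(0.01924) ≈ 0.0192 rad, so α ≈ 0.0385 rad.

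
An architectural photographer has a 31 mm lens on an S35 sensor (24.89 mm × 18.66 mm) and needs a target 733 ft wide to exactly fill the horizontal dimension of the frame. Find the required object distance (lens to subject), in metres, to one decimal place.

W: 733 ft × 304.8 mm/ft = 223418.39 mm.
Magnification m = w/W = dᵢ/dₒ; combined with 1/f = 1/dₒ + 1/dᵢ this gives dₒ = f·(1 + W/w).
dₒ = 31 mm × (1 + 223418/24.89) = 31 × 8977.2311 ≈ 278294.165 mm = 278.294 m.

278.3 m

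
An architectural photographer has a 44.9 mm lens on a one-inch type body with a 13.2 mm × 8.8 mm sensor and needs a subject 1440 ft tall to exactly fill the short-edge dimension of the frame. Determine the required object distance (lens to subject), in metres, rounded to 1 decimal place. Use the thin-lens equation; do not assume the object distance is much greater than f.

W: 1440 ft × 304.8 mm/ft = 438911.99 mm.
Magnification m = h/W = dᵢ/dₒ; combined with 1/f = 1/dₒ + 1/dᵢ this gives dₒ = f·(1 + W/h).
dₒ = 44.9 mm × (1 + 438912/8.8) = 44.9 × 49877.3620 ≈ 2239493.556 mm = 2239.49 m.

2239.5 m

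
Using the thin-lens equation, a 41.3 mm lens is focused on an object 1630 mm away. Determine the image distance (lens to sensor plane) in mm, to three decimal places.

42.374 mm

1/dᵢ = 1/f − 1/dₒ = 1/41.3 − 1/1630 = 0.0235996 mm⁻¹.
dᵢ = 1/0.0235996 ≈ 42.3736 mm.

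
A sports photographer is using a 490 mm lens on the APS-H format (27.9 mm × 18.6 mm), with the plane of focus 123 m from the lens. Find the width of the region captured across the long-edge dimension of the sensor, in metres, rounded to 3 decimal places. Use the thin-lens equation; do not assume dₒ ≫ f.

6.976 m

dₒ: 123 m = 123000 mm.
Similar triangles through the lens centre give W/dₒ = w/dᵢ; with 1/f = 1/dₒ + 1/dᵢ this gives W = w·(dₒ − f)/f.
W = 27.9 mm × (123000 − 490) / 490 = 27.9 × 250.0204 ≈ 6975.569 mm = 6.97557 m.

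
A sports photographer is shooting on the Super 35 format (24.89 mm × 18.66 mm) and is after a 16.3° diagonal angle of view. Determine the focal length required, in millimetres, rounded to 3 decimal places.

108.609 mm

Sensor diagonal = √(24.89² + 18.66²) = √967.7077 ≈ 31.1080 mm.
From α = 2·arctan(d/2f) we get f = d / (2·tan(α/2)).
With d = 31.1080 mm and α/2 = 8.15°, tan(α/2) ≈ 0.14321, so f ≈ 31.1080 / 0.28642 ≈ 108.6086 mm.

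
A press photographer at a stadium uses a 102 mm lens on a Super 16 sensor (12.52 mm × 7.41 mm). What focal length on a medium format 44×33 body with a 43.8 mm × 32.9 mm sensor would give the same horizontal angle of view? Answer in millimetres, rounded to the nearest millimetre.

Equal angle of view means equal width/f ratio, so f₂ = f₁ · (width₂/width₁) = 102 × 43.8/12.52.
f₂ = 102 × 3.49840 ≈ 356.837 mm.

357 mm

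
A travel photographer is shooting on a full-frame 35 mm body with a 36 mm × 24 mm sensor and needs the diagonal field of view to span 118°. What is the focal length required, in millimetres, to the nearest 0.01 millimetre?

Sensor diagonal = √(36² + 24²) = √1872.0000 ≈ 43.2666 mm.
From α = 2·arctan(d/2f) we get f = d / (2·tan(α/2)).
With d = 43.2666 mm and α/2 = 59°, tan(α/2) ≈ 1.66428, so f ≈ 43.2666 / 3.32856 ≈ 12.9986 mm.

13.00 mm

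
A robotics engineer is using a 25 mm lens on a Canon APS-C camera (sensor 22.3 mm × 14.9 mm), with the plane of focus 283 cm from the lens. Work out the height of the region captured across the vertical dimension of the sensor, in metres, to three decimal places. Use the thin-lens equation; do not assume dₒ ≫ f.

dₒ: 283 cm = 2830 mm.
Similar triangles through the lens centre give W/dₒ = h/dᵢ; with 1/f = 1/dₒ + 1/dᵢ this gives W = h·(dₒ − f)/f.
W = 14.9 mm × (2830 − 25) / 25 = 14.9 × 112.2000 ≈ 1671.780 mm = 1.67178 m.

1.672 m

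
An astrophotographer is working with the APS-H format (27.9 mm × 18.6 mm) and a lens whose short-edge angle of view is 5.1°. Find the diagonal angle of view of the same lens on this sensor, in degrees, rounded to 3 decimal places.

From the short-edge AOV: f = 18.6 / (2·tan(2.55°)) = 18.6 / 0.08907 ≈ 208.8231 mm.
Sensor diagonal = √(27.9² + 18.6²) = √1124.3700 ≈ 33.5316 mm.
Diagonal AOV = 2·arctan(33.5316 / (2 × 208.8231)) = 2·arctan(0.08029) ≈ 9.1805°.

9.181°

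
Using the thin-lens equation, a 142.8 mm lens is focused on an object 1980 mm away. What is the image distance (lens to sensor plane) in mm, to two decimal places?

153.90 mm

1/dᵢ = 1/f − 1/dₒ = 1/142.8 − 1/1980 = 0.0064978 mm⁻¹.
dᵢ = 1/0.0064978 ≈ 153.8994 mm.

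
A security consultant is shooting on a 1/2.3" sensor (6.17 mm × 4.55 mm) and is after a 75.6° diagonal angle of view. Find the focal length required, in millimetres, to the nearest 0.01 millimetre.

4.94 mm

Sensor diagonal = √(6.17² + 4.55²) = √58.7714 ≈ 7.6663 mm.
From α = 2·arctan(d/2f) we get f = d / (2·tan(α/2)).
With d = 7.6663 mm and α/2 = 37.8°, tan(α/2) ≈ 0.77568, so f ≈ 7.6663 / 1.55136 ≈ 4.9416 mm.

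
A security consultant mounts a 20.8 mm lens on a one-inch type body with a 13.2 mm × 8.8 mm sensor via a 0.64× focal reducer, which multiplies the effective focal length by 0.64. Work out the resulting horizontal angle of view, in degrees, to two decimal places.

52.74°

Effective focal length f = 20.8 × 0.64 = 13.312 mm.
α = 2·arctan(13.2 / (2 × 13.312)) = 2·arctan(0.49579) ≈ 52.7438°.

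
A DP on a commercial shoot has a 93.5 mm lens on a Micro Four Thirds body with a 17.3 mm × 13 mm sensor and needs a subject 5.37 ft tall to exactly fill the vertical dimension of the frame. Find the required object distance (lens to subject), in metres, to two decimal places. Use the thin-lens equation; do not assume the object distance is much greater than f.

W: 5.37 ft × 304.8 mm/ft = 1636.78 mm.
Magnification m = h/W = dᵢ/dₒ; combined with 1/f = 1/dₒ + 1/dᵢ this gives dₒ = f·(1 + W/h).
dₒ = 93.5 mm × (1 + 1636.78/13) = 93.5 × 126.9058 ≈ 11865.696 mm = 11.8657 m.

11.87 m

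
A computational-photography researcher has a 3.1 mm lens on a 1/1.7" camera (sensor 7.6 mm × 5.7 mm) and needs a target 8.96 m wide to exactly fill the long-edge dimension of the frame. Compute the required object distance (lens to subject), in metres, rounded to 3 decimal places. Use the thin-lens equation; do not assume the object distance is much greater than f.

W: 8.96 m = 8960 mm.
Magnification m = w/W = dᵢ/dₒ; combined with 1/f = 1/dₒ + 1/dᵢ this gives dₒ = f·(1 + W/w).
dₒ = 3.1 mm × (1 + 8960/7.6) = 3.1 × 1179.9474 ≈ 3657.837 mm = 3.65784 m.

3.658 m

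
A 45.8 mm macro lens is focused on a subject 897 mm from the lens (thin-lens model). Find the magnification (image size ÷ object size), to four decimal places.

Thin lens: 1/f = 1/dₒ + 1/dᵢ → 1/dᵢ = 1/45.8 − 1/897 = 0.0207192 mm⁻¹, so dᵢ ≈ 48.2643 mm.
Magnification m = dᵢ/dₒ = 48.2643/897 ≈ 0.05381.

0.0538×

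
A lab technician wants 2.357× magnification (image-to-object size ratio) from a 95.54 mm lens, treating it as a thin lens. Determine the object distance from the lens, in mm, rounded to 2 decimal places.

With m = dᵢ/dₒ and 1/f = 1/dₒ + 1/dᵢ, substituting dᵢ = m·dₒ gives 1/f = (1 + 1/m)/dₒ, hence dₒ = f·(1 + 1/m).
dₒ = 95.54 × (1 + 1/2.357) = 95.54 × 1.42427 ≈ 136.075 mm.

136.07 mm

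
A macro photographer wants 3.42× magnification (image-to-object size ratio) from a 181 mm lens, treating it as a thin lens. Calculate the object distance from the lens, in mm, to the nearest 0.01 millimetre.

233.92 mm

With m = dᵢ/dₒ and 1/f = 1/dₒ + 1/dᵢ, substituting dᵢ = m·dₒ gives 1/f = (1 + 1/m)/dₒ, hence dₒ = f·(1 + 1/m).
dₒ = 181 × (1 + 1/3.42) = 181 × 1.29240 ≈ 233.924 mm.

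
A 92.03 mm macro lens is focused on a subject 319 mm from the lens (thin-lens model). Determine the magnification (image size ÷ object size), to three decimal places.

0.405×

Thin lens: 1/f = 1/dₒ + 1/dᵢ → 1/dᵢ = 1/92.03 − 1/319 = 0.0077312 mm⁻¹, so dᵢ ≈ 129.3456 mm.
Magnification m = dᵢ/dₒ = 129.3456/319 ≈ 0.40547.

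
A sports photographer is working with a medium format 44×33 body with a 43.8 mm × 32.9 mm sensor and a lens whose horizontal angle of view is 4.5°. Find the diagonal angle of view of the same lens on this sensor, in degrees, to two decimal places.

From the horizontal AOV: f = 43.8 / (2·tan(2.25°)) = 43.8 / 0.07858 ≈ 557.3922 mm.
Sensor diagonal = √(43.8² + 32.9²) = √3000.8500 ≈ 54.7800 mm.
Diagonal AOV = 2·arctan(54.7800 / (2 × 557.3922)) = 2·arctan(0.04914) ≈ 5.6265°.

5.63°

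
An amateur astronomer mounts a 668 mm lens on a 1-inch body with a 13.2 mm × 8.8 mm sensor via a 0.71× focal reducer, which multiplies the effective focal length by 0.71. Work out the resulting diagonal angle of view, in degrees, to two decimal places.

Effective focal length f = 668 × 0.71 = 474.28 mm.
Sensor diagonal = √(13.2² + 8.8²) = √251.6800 ≈ 15.8644 mm.
α = 2·arctan(15.864 / (2 × 474.28)) = 2·arctan(0.01672) ≈ 1.9163°.

1.92°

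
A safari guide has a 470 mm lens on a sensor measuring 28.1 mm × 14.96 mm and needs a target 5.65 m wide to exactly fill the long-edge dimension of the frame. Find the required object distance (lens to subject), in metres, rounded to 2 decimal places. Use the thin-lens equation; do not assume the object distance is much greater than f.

94.97 m

W: 5.65 m = 5650 mm.
Magnification m = w/W = dᵢ/dₒ; combined with 1/f = 1/dₒ + 1/dᵢ this gives dₒ = f·(1 + W/w).
dₒ = 470 mm × (1 + 5650/28.1) = 470 × 202.0676 ≈ 94971.779 mm = 94.9718 m.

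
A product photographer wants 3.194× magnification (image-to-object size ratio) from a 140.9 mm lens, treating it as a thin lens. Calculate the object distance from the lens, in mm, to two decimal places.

With m = dᵢ/dₒ and 1/f = 1/dₒ + 1/dᵢ, substituting dᵢ = m·dₒ gives 1/f = (1 + 1/m)/dₒ, hence dₒ = f·(1 + 1/m).
dₒ = 140.9 × (1 + 1/3.194) = 140.9 × 1.31309 ≈ 185.014 mm.

185.01 mm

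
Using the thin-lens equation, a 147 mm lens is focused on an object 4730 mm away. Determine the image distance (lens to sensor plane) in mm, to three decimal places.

151.715 mm

1/dᵢ = 1/f − 1/dₒ = 1/147 − 1/4730 = 0.0065913 mm⁻¹.
dᵢ = 1/0.0065913 ≈ 151.7150 mm.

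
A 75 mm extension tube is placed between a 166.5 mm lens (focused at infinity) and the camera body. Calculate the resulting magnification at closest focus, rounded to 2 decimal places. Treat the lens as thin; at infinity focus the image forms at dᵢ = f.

The tube moves the image plane from f to f + e, so dᵢ = 166.5 + 75 = 241.5 mm. Focus is achieved when 1/f = 1/dₒ + 1/dᵢ, giving dₒ = 1/(1/f − 1/(f+e)).
Magnification m = dᵢ/dₒ = (f+e)·(1/f − 1/(f+e)) = e/f = 75/166.5 ≈ 0.4505.

0.45×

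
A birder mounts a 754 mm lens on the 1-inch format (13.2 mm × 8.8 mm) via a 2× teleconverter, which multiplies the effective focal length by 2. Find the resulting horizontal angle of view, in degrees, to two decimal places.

Effective focal length f = 754 × 2 = 1508 mm.
α = 2·arctan(13.2 / (2 × 1508)) = 2·arctan(0.00438) ≈ 0.5015°.

0.50°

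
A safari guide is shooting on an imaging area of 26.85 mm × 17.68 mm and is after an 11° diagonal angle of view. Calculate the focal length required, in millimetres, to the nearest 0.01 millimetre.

Sensor diagonal = √(26.85² + 17.68²) = √1033.5049 ≈ 32.1482 mm.
From α = 2·arctan(d/2f) we get f = d / (2·tan(α/2)).
With d = 32.1482 mm and α/2 = 5.5°, tan(α/2) ≈ 0.09629, so f ≈ 32.1482 / 0.19258 ≈ 166.9358 mm.

166.94 mm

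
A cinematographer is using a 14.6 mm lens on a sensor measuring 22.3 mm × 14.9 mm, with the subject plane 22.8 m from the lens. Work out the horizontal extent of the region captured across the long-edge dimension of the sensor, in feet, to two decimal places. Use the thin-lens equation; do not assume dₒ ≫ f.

114.18 ft

dₒ: 22.8 m = 22800 mm.
Similar triangles through the lens centre give W/dₒ = w/dᵢ; with 1/f = 1/dₒ + 1/dᵢ this gives W = w·(dₒ − f)/f.
W = 22.3 mm × (22800 − 14.6) / 14.6 = 22.3 × 1560.6438 ≈ 34802.358 mm = 34802.358/304.8 ft = 114.181 ft.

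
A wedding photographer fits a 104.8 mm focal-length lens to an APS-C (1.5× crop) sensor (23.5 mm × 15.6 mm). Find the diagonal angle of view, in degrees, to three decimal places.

15.329°

Sensor diagonal = √(23.5² + 15.6²) = √795.6100 ≈ 28.2066 mm.
Angle of view α = 2·arctan(d/2f) with d = 28.2066 mm and f = 104.8 mm.
d/2f = 0.13457; arctan(0.13457) ≈ 7.6644°, so α ≈ 15.3289°.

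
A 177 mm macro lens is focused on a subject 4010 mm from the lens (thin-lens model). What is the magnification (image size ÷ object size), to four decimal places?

Thin lens: 1/f = 1/dₒ + 1/dᵢ → 1/dᵢ = 1/177 − 1/4010 = 0.0054003 mm⁻¹, so dᵢ ≈ 185.1735 mm.
Magnification m = dᵢ/dₒ = 185.1735/4010 ≈ 0.04618.

0.0462×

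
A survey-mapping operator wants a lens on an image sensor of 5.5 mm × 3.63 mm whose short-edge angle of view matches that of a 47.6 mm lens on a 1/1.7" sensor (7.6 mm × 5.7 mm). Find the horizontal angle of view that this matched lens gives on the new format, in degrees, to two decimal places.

10.37°

Equal short-edge AOV ⇒ f₂ = f₁ · 3.63/5.7 = 47.6 × 0.63684 ≈ 30.3137 mm.
Horizontal AOV on the new format = 2·arctan(5.5 / (2 × 30.3137)) = 2·arctan(0.09072) ≈ 10.3672°.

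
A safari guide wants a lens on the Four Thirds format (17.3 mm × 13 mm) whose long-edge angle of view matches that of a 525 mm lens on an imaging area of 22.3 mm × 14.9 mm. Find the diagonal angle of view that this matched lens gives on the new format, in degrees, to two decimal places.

Equal long-edge AOV ⇒ f₂ = f₁ · 17.3/22.3 = 525 × 0.77578 ≈ 407.2870 mm.
Sensor diagonal = √(17.3² + 13²) = √468.2900 ≈ 21.6400 mm.
Diagonal AOV on the new format = 2·arctan(21.6400 / (2 × 407.2870)) = 2·arctan(0.02657) ≈ 3.0435°.

3.04°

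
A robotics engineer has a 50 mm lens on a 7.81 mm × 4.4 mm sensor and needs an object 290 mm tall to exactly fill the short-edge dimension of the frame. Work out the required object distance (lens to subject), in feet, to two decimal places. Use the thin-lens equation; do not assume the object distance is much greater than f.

10.98 ft

Magnification m = h/W = dᵢ/dₒ; combined with 1/f = 1/dₒ + 1/dᵢ this gives dₒ = f·(1 + W/h).
dₒ = 50 mm × (1 + 290/4.4) = 50 × 66.9091 ≈ 3345.455 mm = 3345.455/304.8 ft = 10.9759 ft.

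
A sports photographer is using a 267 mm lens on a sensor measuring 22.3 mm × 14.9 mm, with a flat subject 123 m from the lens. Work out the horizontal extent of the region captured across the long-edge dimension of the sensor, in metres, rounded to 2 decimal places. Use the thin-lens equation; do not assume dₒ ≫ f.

10.25 m

dₒ: 123 m = 123000 mm.
Similar triangles through the lens centre give W/dₒ = w/dᵢ; with 1/f = 1/dₒ + 1/dᵢ this gives W = w·(dₒ − f)/f.
W = 22.3 mm × (123000 − 267) / 267 = 22.3 × 459.6742 ≈ 10250.734 mm = 10.2507 m.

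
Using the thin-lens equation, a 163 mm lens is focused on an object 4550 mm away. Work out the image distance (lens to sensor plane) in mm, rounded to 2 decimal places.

169.06 mm

1/dᵢ = 1/f − 1/dₒ = 1/163 − 1/4550 = 0.0059152 mm⁻¹.
dᵢ = 1/0.0059152 ≈ 169.0563 mm.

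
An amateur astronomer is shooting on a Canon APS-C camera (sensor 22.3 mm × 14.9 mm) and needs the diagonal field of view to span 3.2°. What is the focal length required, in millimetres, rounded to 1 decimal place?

Sensor diagonal = √(22.3² + 14.9²) = √719.3000 ≈ 26.8198 mm.
From α = 2·arctan(d/2f) we get f = d / (2·tan(α/2)).
With d = 26.8198 mm and α/2 = 1.6°, tan(α/2) ≈ 0.02793, so f ≈ 26.8198 / 0.05587 ≈ 480.0813 mm.

480.1 mm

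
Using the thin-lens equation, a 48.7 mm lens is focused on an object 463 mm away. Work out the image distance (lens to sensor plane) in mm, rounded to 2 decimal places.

54.42 mm

1/dᵢ = 1/f − 1/dₒ = 1/48.7 − 1/463 = 0.0183741 mm⁻¹.
dᵢ = 1/0.0183741 ≈ 54.4246 mm.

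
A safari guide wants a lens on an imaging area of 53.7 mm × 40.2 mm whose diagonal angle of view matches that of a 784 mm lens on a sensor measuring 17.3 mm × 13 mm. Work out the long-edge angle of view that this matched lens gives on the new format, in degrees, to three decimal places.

Sensor diagonal = √(17.3² + 13²) = √468.2900 ≈ 21.6400 mm.
Sensor diagonal = √(53.7² + 40.2²) = √4499.7300 ≈ 67.0800 mm.
Equal diagonal AOV ⇒ f₂ = f₁ · 67.0800/21.6400 = 784 × 3.09982 ≈ 2430.2550 mm.
Long-edge AOV on the new format = 2·arctan(53.7 / (2 × 2430.2550)) = 2·arctan(0.01105) ≈ 1.2660°.

1.266°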